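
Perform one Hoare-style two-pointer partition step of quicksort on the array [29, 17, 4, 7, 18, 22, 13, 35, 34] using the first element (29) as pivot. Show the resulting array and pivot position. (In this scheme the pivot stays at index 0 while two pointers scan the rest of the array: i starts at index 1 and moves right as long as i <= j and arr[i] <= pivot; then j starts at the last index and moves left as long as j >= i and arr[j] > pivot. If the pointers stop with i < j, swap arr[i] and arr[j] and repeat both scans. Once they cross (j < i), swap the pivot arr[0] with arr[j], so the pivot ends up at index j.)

Hoare-style two-pointer partition with pivot = 29:

Initial array: [29, 17, 4, 7, 18, 22, 13, 35, 34]

Pointers start at i = 1, j = 8.
i ends at 7, j ends at 6: the pointers have crossed (j < i), so scanning stops.

Swap pivot arr[0] with arr[6] to place pivot at position 6: [13, 17, 4, 7, 18, 22, 29, 35, 34]
Pivot position: 6

After partitioning with pivot 29, the array becomes [13, 17, 4, 7, 18, 22, 29, 35, 34]. The pivot is placed at index 6. All elements to the left of the pivot are <= 29, and all elements to the right are > 29.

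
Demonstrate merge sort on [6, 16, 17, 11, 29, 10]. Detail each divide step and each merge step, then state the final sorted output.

Merge sort trace:

Split: [6, 16, 17, 11, 29, 10] -> [6, 16, 17] and [11, 29, 10]
  Split: [6, 16, 17] -> [6] and [16, 17]
    Split: [16, 17] -> [16] and [17]
    Merge: [16] + [17] -> [16, 17]
  Merge: [6] + [16, 17] -> [6, 16, 17]
  Split: [11, 29, 10] -> [11] and [29, 10]
    Split: [29, 10] -> [29] and [10]
    Merge: [29] + [10] -> [10, 29]
  Merge: [11] + [10, 29] -> [10, 11, 29]
Merge: [6, 16, 17] + [10, 11, 29] -> [6, 10, 11, 16, 17, 29]

Final sorted array: [6, 10, 11, 16, 17, 29]

The merge sort proceeds by recursively splitting the array and merging sorted halves.
After all merges, the sorted array is [6, 10, 11, 16, 17, 29].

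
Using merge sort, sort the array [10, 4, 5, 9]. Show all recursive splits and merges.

Merge sort trace:

Split: [10, 4, 5, 9] -> [10, 4] and [5, 9]
  Split: [10, 4] -> [10] and [4]
  Merge: [10] + [4] -> [4, 10]
  Split: [5, 9] -> [5] and [9]
  Merge: [5] + [9] -> [5, 9]
Merge: [4, 10] + [5, 9] -> [4, 5, 9, 10]

Final sorted array: [4, 5, 9, 10]

The merge sort proceeds by recursively splitting the array and merging sorted halves.
After all merges, the sorted array is [4, 5, 9, 10].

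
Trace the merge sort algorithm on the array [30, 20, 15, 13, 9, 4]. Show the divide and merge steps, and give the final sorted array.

Merge sort trace:

Split: [30, 20, 15, 13, 9, 4] -> [30, 20, 15] and [13, 9, 4]
  Split: [30, 20, 15] -> [30] and [20, 15]
    Split: [20, 15] -> [20] and [15]
    Merge: [20] + [15] -> [15, 20]
  Merge: [30] + [15, 20] -> [15, 20, 30]
  Split: [13, 9, 4] -> [13] and [9, 4]
    Split: [9, 4] -> [9] and [4]
    Merge: [9] + [4] -> [4, 9]
  Merge: [13] + [4, 9] -> [4, 9, 13]
Merge: [15, 20, 30] + [4, 9, 13] -> [4, 9, 13, 15, 20, 30]

Final sorted array: [4, 9, 13, 15, 20, 30]

The merge sort proceeds by recursively splitting the array and merging sorted halves.
After all merges, the sorted array is [4, 9, 13, 15, 20, 30].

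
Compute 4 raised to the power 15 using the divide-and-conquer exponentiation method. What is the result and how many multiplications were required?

Computing 4^15 by squaring (build up from 4^1; each line after the first costs one multiplication):

4^1 = 4
4^2 = (4^1)^2 = 4^2 = 16
4^3 = 4 * 4^2 = 4 * 16 = 64
4^6 = (4^3)^2 = 64^2 = 4096
4^7 = 4 * 4^6 = 4 * 4096 = 16384
4^14 = (4^7)^2 = 16384^2 = 268435456
4^15 = 4 * 4^14 = 4 * 268435456 = 1073741824

Result: 1073741824
Multiplications needed: 6 (6 lines after 4^1)

4^15 = 1073741824. Using exponentiation by squaring, this requires 6 multiplications. The key idea: if the exponent is even, square the half-power; if odd, multiply by the base once.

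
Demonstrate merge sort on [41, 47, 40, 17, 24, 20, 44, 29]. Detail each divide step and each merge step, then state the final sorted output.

Merge sort trace:

Split: [41, 47, 40, 17, 24, 20, 44, 29] -> [41, 47, 40, 17] and [24, 20, 44, 29]
  Split: [41, 47, 40, 17] -> [41, 47] and [40, 17]
    Split: [41, 47] -> [41] and [47]
    Merge: [41] + [47] -> [41, 47]
    Split: [40, 17] -> [40] and [17]
    Merge: [40] + [17] -> [17, 40]
  Merge: [41, 47] + [17, 40] -> [17, 40, 41, 47]
  Split: [24, 20, 44, 29] -> [24, 20] and [44, 29]
    Split: [24, 20] -> [24] and [20]
    Merge: [24] + [20] -> [20, 24]
    Split: [44, 29] -> [44] and [29]
    Merge: [44] + [29] -> [29, 44]
  Merge: [20, 24] + [29, 44] -> [20, 24, 29, 44]
Merge: [17, 40, 41, 47] + [20, 24, 29, 44] -> [17, 20, 24, 29, 40, 41, 44, 47]

Final sorted array: [17, 20, 24, 29, 40, 41, 44, 47]

The merge sort proceeds by recursively splitting the array and merging sorted halves.
After all merges, the sorted array is [17, 20, 24, 29, 40, 41, 44, 47].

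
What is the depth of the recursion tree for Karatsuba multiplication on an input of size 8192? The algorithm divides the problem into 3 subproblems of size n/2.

For divide and conquer with division factor 2:

Problem sizes at each level:
Level 0: 8192
Level 1: 4096
Level 2: 2048
Level 3: 1024
Level 4: 512
Level 5: 256
Level 6: 128
Level 7: 64
Level 8: 32
Level 9: 16
Level 10: 8
Level 11: 4
Level 12: 2
Level 13: 1

The root is level 0 and the size-1 base case is level 13 (the tree spans levels 0 through 13, i.e. 14 levels counting the root), so the depth is the number of divisions: log_2(8192) = 13

The recursion tree depth is log_2(8192) = 13. At each level, the problem size is divided by 2, so it takes 13 divisions to reduce to a base case of size 1. The algorithm makes 3 recursive calls at each level.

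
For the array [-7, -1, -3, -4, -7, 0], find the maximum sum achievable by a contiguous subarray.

Using Kadane's algorithm on [-7, -1, -3, -4, -7, 0]:

Scanning through the array:
Position 1 (value -1): max_ending_here = -1, max_so_far = -1
Position 2 (value -3): max_ending_here = -3, max_so_far = -1
Position 3 (value -4): max_ending_here = -4, max_so_far = -1
Position 4 (value -7): max_ending_here = -7, max_so_far = -1
Position 5 (value 0): max_ending_here = 0, max_so_far = 0

Maximum subarray: [0]
Maximum sum: 0

The maximum subarray is [0] with sum 0. This subarray runs from index 5 to index 5.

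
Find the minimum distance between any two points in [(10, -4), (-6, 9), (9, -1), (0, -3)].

Computing all pairwise distances among 4 points:

d((10, -4), (-6, 9)) = 20.6155
d((10, -4), (9, -1)) = 3.1623 <-- minimum
d((10, -4), (0, -3)) = 10.0499
d((-6, 9), (9, -1)) = 18.0278
d((-6, 9), (0, -3)) = 13.4164
d((9, -1), (0, -3)) = 9.2195

Closest pair: (10, -4) and (9, -1) with distance 3.1623

The closest pair is (10, -4) and (9, -1) with Euclidean distance 3.1623. For 4 points, brute-force pairwise comparison is shown above. For large n, the divide-and-conquer algorithm (sort by x, recurse on halves, check the dividing strip) achieves O(n log n).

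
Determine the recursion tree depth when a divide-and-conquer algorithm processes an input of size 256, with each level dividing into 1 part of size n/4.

For divide and conquer with division factor 4:

Problem sizes at each level:
Level 0: 256
Level 1: 64
Level 2: 16
Level 3: 4
Level 4: 1

The root is level 0 and the size-1 base case is level 4 (the tree spans levels 0 through 4, i.e. 5 levels counting the root), so the depth is the number of divisions: log_4(256) = 4

The recursion tree depth is log_4(256) = 4. At each level, the problem size is divided by 4, so it takes 4 divisions to reduce to a base case of size 1. The algorithm makes 1 recursive call at each level.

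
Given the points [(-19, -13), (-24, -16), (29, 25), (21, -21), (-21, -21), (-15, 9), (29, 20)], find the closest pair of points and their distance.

Computing all pairwise distances among 7 points:

d((-19, -13), (-24, -16)) = 5.831
d((-19, -13), (29, 25)) = 61.2209
d((-19, -13), (21, -21)) = 40.7922
d((-19, -13), (-21, -21)) = 8.2462
d((-19, -13), (-15, 9)) = 22.3607
d((-19, -13), (29, 20)) = 58.2495
d((-24, -16), (29, 25)) = 67.0075
d((-24, -16), (21, -21)) = 45.2769
d((-24, -16), (-21, -21)) = 5.831
d((-24, -16), (-15, 9)) = 26.5707
d((-24, -16), (29, 20)) = 64.0703
d((29, 25), (21, -21)) = 46.6905
d((29, 25), (-21, -21)) = 67.9412
d((29, 25), (-15, 9)) = 46.8188
d((29, 25), (29, 20)) = 5.0 <-- minimum
d((21, -21), (-21, -21)) = 42.0
d((21, -21), (-15, 9)) = 46.8615
d((21, -21), (29, 20)) = 41.7732
d((-21, -21), (-15, 9)) = 30.5941
d((-21, -21), (29, 20)) = 64.6607
d((-15, 9), (29, 20)) = 45.3542

Closest pair: (29, 25) and (29, 20) with distance 5.0

The closest pair is (29, 25) and (29, 20) with Euclidean distance 5.0. For 7 points, brute-force pairwise comparison is shown above. For large n, the divide-and-conquer algorithm (sort by x, recurse on halves, check the dividing strip) achieves O(n log n).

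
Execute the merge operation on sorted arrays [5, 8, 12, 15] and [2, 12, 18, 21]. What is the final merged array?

Merging process:

Compare 5 vs 2: take 2 from right. Merged: [2]
Compare 5 vs 12: take 5 from left. Merged: [2, 5]
Compare 8 vs 12: take 8 from left. Merged: [2, 5, 8]
Compare 12 vs 12: take 12 from left. Merged: [2, 5, 8, 12]
Compare 15 vs 12: take 12 from right. Merged: [2, 5, 8, 12, 12]
Compare 15 vs 18: take 15 from left. Merged: [2, 5, 8, 12, 12, 15]
Append remaining from right: [18, 21]. Merged: [2, 5, 8, 12, 12, 15, 18, 21]

Final merged array: [2, 5, 8, 12, 12, 15, 18, 21]
Total comparisons: 6

The merged array is [2, 5, 8, 12, 12, 15, 18, 21], requiring 6 comparisons. The merge step runs in O(n) time where n is the total number of elements.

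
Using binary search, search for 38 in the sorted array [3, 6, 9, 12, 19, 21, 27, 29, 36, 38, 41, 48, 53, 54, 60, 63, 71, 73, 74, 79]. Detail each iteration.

Binary search for 38 in [3, 6, 9, 12, 19, 21, 27, 29, 36, 38, 41, 48, 53, 54, 60, 63, 71, 73, 74, 79]:

lo=0, hi=19, mid=9, arr[mid]=38 -> Found target at index 9!

Binary search finds 38 at index 9 after 1 comparisons. The search repeatedly halves the search space by comparing with the middle element.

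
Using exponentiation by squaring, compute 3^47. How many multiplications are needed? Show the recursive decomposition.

Computing 3^47 by squaring (build up from 3^1; each line after the first costs one multiplication):

3^1 = 3
3^2 = (3^1)^2 = 3^2 = 9
3^4 = (3^2)^2 = 9^2 = 81
3^5 = 3 * 3^4 = 3 * 81 = 243
3^10 = (3^5)^2 = 243^2 = 59049
3^11 = 3 * 3^10 = 3 * 59049 = 177147
3^22 = (3^11)^2 = 177147^2 = 31381059609
3^23 = 3 * 3^22 = 3 * 31381059609 = 94143178827
3^46 = (3^23)^2 = 94143178827^2 = 8862938119652501095929
3^47 = 3 * 3^46 = 3 * 8862938119652501095929 = 26588814358957503287787

Result: 26588814358957503287787
Multiplications needed: 9 (9 lines after 3^1)

3^47 = 26588814358957503287787. Using exponentiation by squaring, this requires 9 multiplications. The key idea: if the exponent is even, square the half-power; if odd, multiply by the base once.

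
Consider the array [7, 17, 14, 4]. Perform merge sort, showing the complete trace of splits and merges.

Merge sort trace:

Split: [7, 17, 14, 4] -> [7, 17] and [14, 4]
  Split: [7, 17] -> [7] and [17]
  Merge: [7] + [17] -> [7, 17]
  Split: [14, 4] -> [14] and [4]
  Merge: [14] + [4] -> [4, 14]
Merge: [7, 17] + [4, 14] -> [4, 7, 14, 17]

Final sorted array: [4, 7, 14, 17]

The merge sort proceeds by recursively splitting the array and merging sorted halves.
After all merges, the sorted array is [4, 7, 14, 17].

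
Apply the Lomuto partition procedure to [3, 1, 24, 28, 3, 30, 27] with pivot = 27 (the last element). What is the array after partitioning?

Lomuto partition with pivot = 27:

Initial array: [3, 1, 24, 28, 3, 30, 27]

arr[0]=3 <= 27: swap with position 0, array becomes [3, 1, 24, 28, 3, 30, 27]
arr[1]=1 <= 27: swap with position 1, array becomes [3, 1, 24, 28, 3, 30, 27]
arr[2]=24 <= 27: swap with position 2, array becomes [3, 1, 24, 28, 3, 30, 27]
arr[3]=28 > 27: no swap
arr[4]=3 <= 27: swap with position 3, array becomes [3, 1, 24, 3, 28, 30, 27]
arr[5]=30 > 27: no swap

Place pivot at position 4: [3, 1, 24, 3, 27, 30, 28]
Pivot position: 4

After partitioning with pivot 27, the array becomes [3, 1, 24, 3, 27, 30, 28]. The pivot is placed at index 4. All elements to the left of the pivot are <= 27, and all elements to the right are > 27.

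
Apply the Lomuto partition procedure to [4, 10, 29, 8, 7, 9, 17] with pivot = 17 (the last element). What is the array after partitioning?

Lomuto partition with pivot = 17:

Initial array: [4, 10, 29, 8, 7, 9, 17]

arr[0]=4 <= 17: swap with position 0, array becomes [4, 10, 29, 8, 7, 9, 17]
arr[1]=10 <= 17: swap with position 1, array becomes [4, 10, 29, 8, 7, 9, 17]
arr[2]=29 > 17: no swap
arr[3]=8 <= 17: swap with position 2, array becomes [4, 10, 8, 29, 7, 9, 17]
arr[4]=7 <= 17: swap with position 3, array becomes [4, 10, 8, 7, 29, 9, 17]
arr[5]=9 <= 17: swap with position 4, array becomes [4, 10, 8, 7, 9, 29, 17]

Place pivot at position 5: [4, 10, 8, 7, 9, 17, 29]
Pivot position: 5

After partitioning with pivot 17, the array becomes [4, 10, 8, 7, 9, 17, 29]. The pivot is placed at index 5. All elements to the left of the pivot are <= 17, and all elements to the right are > 17.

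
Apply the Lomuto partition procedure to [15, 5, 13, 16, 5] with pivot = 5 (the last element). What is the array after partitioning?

Lomuto partition with pivot = 5:

Initial array: [15, 5, 13, 16, 5]

arr[0]=15 > 5: no swap
arr[1]=5 <= 5: swap with position 0, array becomes [5, 15, 13, 16, 5]
arr[2]=13 > 5: no swap
arr[3]=16 > 5: no swap

Place pivot at position 1: [5, 5, 13, 16, 15]
Pivot position: 1

After partitioning with pivot 5, the array becomes [5, 5, 13, 16, 15]. The pivot is placed at index 1. All elements to the left of the pivot are <= 5, and all elements to the right are > 5.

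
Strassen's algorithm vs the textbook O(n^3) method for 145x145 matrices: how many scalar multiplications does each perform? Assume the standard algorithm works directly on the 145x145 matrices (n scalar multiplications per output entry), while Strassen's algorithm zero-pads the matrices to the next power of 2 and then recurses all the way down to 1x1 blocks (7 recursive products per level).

Matrix multiplication for 145x145 matrices:

Strassen's algorithm requires power-of-2 dimensions. Pad 145x145 to 256x256 (next power of 2).

Standard algorithm: 145^3 = 3048625 multiplications
Strassen's algorithm: 7^(log2(256)) = 7^8 = 5764801 multiplications
Difference: 3048625 - 5764801 = -2716176 (Strassen uses MORE here due to padding overhead — for small or just-over-power-of-2 n, padding can outweigh the per-level savings)

Standard: 3048625 multiplications (145^3). Strassen: 5764801 multiplications (7^8, after padding to 256x256). Strassen reduces 8 recursive multiplications to 7 at each level.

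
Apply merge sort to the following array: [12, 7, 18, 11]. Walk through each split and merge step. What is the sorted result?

Merge sort trace:

Split: [12, 7, 18, 11] -> [12, 7] and [18, 11]
  Split: [12, 7] -> [12] and [7]
  Merge: [12] + [7] -> [7, 12]
  Split: [18, 11] -> [18] and [11]
  Merge: [18] + [11] -> [11, 18]
Merge: [7, 12] + [11, 18] -> [7, 11, 12, 18]

Final sorted array: [7, 11, 12, 18]

The merge sort proceeds by recursively splitting the array and merging sorted halves.
After all merges, the sorted array is [7, 11, 12, 18].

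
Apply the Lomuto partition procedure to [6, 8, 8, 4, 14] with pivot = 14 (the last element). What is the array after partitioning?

Lomuto partition with pivot = 14:

Initial array: [6, 8, 8, 4, 14]

arr[0]=6 <= 14: swap with position 0, array becomes [6, 8, 8, 4, 14]
arr[1]=8 <= 14: swap with position 1, array becomes [6, 8, 8, 4, 14]
arr[2]=8 <= 14: swap with position 2, array becomes [6, 8, 8, 4, 14]
arr[3]=4 <= 14: swap with position 3, array becomes [6, 8, 8, 4, 14]

Place pivot at position 4: [6, 8, 8, 4, 14]
Pivot position: 4

After partitioning with pivot 14, the array becomes [6, 8, 8, 4, 14]. The pivot is placed at index 4. All elements to the left of the pivot are <= 14, and all elements to the right are > 14.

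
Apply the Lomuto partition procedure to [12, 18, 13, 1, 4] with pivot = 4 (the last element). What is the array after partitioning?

Lomuto partition with pivot = 4:

Initial array: [12, 18, 13, 1, 4]

arr[0]=12 > 4: no swap
arr[1]=18 > 4: no swap
arr[2]=13 > 4: no swap
arr[3]=1 <= 4: swap with position 0, array becomes [1, 18, 13, 12, 4]

Place pivot at position 1: [1, 4, 13, 12, 18]
Pivot position: 1

After partitioning with pivot 4, the array becomes [1, 4, 13, 12, 18]. The pivot is placed at index 1. All elements to the left of the pivot are <= 4, and all elements to the right are > 4.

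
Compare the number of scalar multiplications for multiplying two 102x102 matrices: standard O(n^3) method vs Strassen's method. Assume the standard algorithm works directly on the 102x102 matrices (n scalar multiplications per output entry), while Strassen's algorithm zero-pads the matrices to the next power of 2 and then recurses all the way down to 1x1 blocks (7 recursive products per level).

Matrix multiplication for 102x102 matrices:

Strassen's algorithm requires power-of-2 dimensions. Pad 102x102 to 128x128 (next power of 2).

Standard algorithm: 102^3 = 1061208 multiplications
Strassen's algorithm: 7^(log2(128)) = 7^7 = 823543 multiplications
Savings: 1061208 - 823543 = 237665 multiplications

Standard: 1061208 multiplications (102^3). Strassen: 823543 multiplications (7^7, after padding to 128x128). Strassen reduces 8 recursive multiplications to 7 at each level.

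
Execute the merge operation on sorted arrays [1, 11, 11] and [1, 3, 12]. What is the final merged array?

Merging process:

Compare 1 vs 1: take 1 from left. Merged: [1]
Compare 11 vs 1: take 1 from right. Merged: [1, 1]
Compare 11 vs 3: take 3 from right. Merged: [1, 1, 3]
Compare 11 vs 12: take 11 from left. Merged: [1, 1, 3, 11]
Compare 11 vs 12: take 11 from left. Merged: [1, 1, 3, 11, 11]
Append remaining from right: [12]. Merged: [1, 1, 3, 11, 11, 12]

Final merged array: [1, 1, 3, 11, 11, 12]
Total comparisons: 5

The merged array is [1, 1, 3, 11, 11, 12], requiring 5 comparisons. The merge step runs in O(n) time where n is the total number of elements.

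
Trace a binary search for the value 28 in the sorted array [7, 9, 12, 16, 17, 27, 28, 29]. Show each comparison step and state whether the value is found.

Binary search for 28 in [7, 9, 12, 16, 17, 27, 28, 29]:

lo=0, hi=7, mid=3, arr[mid]=16 -> 16 < 28, search right half
lo=4, hi=7, mid=5, arr[mid]=27 -> 27 < 28, search right half
lo=6, hi=7, mid=6, arr[mid]=28 -> Found target at index 6!

Binary search finds 28 at index 6 after 3 comparisons. The search repeatedly halves the search space by comparing with the middle element.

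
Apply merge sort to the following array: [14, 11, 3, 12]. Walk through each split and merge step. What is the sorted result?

Merge sort trace:

Split: [14, 11, 3, 12] -> [14, 11] and [3, 12]
  Split: [14, 11] -> [14] and [11]
  Merge: [14] + [11] -> [11, 14]
  Split: [3, 12] -> [3] and [12]
  Merge: [3] + [12] -> [3, 12]
Merge: [11, 14] + [3, 12] -> [3, 11, 12, 14]

Final sorted array: [3, 11, 12, 14]

The merge sort proceeds by recursively splitting the array and merging sorted halves.
After all merges, the sorted array is [3, 11, 12, 14].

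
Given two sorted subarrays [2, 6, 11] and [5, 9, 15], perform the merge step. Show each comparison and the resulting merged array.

Merging process:

Compare 2 vs 5: take 2 from left. Merged: [2]
Compare 6 vs 5: take 5 from right. Merged: [2, 5]
Compare 6 vs 9: take 6 from left. Merged: [2, 5, 6]
Compare 11 vs 9: take 9 from right. Merged: [2, 5, 6, 9]
Compare 11 vs 15: take 11 from left. Merged: [2, 5, 6, 9, 11]
Append remaining from right: [15]. Merged: [2, 5, 6, 9, 11, 15]

Final merged array: [2, 5, 6, 9, 11, 15]
Total comparisons: 5

The merged array is [2, 5, 6, 9, 11, 15], requiring 5 comparisons. The merge step runs in O(n) time where n is the total number of elements.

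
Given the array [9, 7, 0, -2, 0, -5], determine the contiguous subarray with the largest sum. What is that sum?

Using Kadane's algorithm on [9, 7, 0, -2, 0, -5]:

Scanning through the array:
Position 1 (value 7): max_ending_here = 16, max_so_far = 16
Position 2 (value 0): max_ending_here = 16, max_so_far = 16
Position 3 (value -2): max_ending_here = 14, max_so_far = 16
Position 4 (value 0): max_ending_here = 14, max_so_far = 16
Position 5 (value -5): max_ending_here = 9, max_so_far = 16

Maximum subarray: [9, 7]
Maximum sum: 16

The maximum subarray is [9, 7] with sum 16. This subarray runs from index 0 to index 1.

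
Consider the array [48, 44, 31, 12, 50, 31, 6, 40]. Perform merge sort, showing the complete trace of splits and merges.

Merge sort trace:

Split: [48, 44, 31, 12, 50, 31, 6, 40] -> [48, 44, 31, 12] and [50, 31, 6, 40]
  Split: [48, 44, 31, 12] -> [48, 44] and [31, 12]
    Split: [48, 44] -> [48] and [44]
    Merge: [48] + [44] -> [44, 48]
    Split: [31, 12] -> [31] and [12]
    Merge: [31] + [12] -> [12, 31]
  Merge: [44, 48] + [12, 31] -> [12, 31, 44, 48]
  Split: [50, 31, 6, 40] -> [50, 31] and [6, 40]
    Split: [50, 31] -> [50] and [31]
    Merge: [50] + [31] -> [31, 50]
    Split: [6, 40] -> [6] and [40]
    Merge: [6] + [40] -> [6, 40]
  Merge: [31, 50] + [6, 40] -> [6, 31, 40, 50]
Merge: [12, 31, 44, 48] + [6, 31, 40, 50] -> [6, 12, 31, 31, 40, 44, 48, 50]

Final sorted array: [6, 12, 31, 31, 40, 44, 48, 50]

The merge sort proceeds by recursively splitting the array and merging sorted halves.
After all merges, the sorted array is [6, 12, 31, 31, 40, 44, 48, 50].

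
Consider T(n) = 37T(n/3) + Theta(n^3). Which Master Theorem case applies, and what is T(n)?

Master Theorem for T(n) = 37T(n/3) + O(n^3):

a = 37, b = 3, c = 3
log_b(a) = log_3(37) = 3.2868

Case 1: c = 3 < log_3(37) = 3.2868
T(n) = O(n^(log_3 37))

For T(n) = 37T(n/3) + O(n^3): log_3(37) = 3.2868. This is Case 1 of the Master Theorem (c < log_b(a), work dominated by leaves), giving O(n^(log_3 37)).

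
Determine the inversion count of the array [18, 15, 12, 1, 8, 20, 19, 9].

Finding inversions in [18, 15, 12, 1, 8, 20, 19, 9]:

(0, 1): arr[0]=18 > arr[1]=15
(0, 2): arr[0]=18 > arr[2]=12
(0, 3): arr[0]=18 > arr[3]=1
(0, 4): arr[0]=18 > arr[4]=8
(0, 7): arr[0]=18 > arr[7]=9
(1, 2): arr[1]=15 > arr[2]=12
(1, 3): arr[1]=15 > arr[3]=1
(1, 4): arr[1]=15 > arr[4]=8
(1, 7): arr[1]=15 > arr[7]=9
(2, 3): arr[2]=12 > arr[3]=1
(2, 4): arr[2]=12 > arr[4]=8
(2, 7): arr[2]=12 > arr[7]=9
(5, 6): arr[5]=20 > arr[6]=19
(5, 7): arr[5]=20 > arr[7]=9
(6, 7): arr[6]=19 > arr[7]=9

Total inversions: 15

The array has 15 inversion(s): (0,1), (0,2), (0,3), (0,4), (0,7), (1,2), (1,3), (1,4), (1,7), (2,3), (2,4), (2,7), (5,6), (5,7), (6,7). Each pair (i,j) satisfies i < j and arr[i] > arr[j].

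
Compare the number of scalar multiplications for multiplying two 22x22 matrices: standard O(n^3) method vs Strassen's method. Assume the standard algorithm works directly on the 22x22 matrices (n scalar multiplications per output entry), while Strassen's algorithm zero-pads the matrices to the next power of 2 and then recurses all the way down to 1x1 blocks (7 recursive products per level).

Matrix multiplication for 22x22 matrices:

Strassen's algorithm requires power-of-2 dimensions. Pad 22x22 to 32x32 (next power of 2).

Standard algorithm: 22^3 = 10648 multiplications
Strassen's algorithm: 7^(log2(32)) = 7^5 = 16807 multiplications
Difference: 10648 - 16807 = -6159 (Strassen uses MORE here due to padding overhead — for small or just-over-power-of-2 n, padding can outweigh the per-level savings)

Standard: 10648 multiplications (22^3). Strassen: 16807 multiplications (7^5, after padding to 32x32). Strassen reduces 8 recursive multiplications to 7 at each level.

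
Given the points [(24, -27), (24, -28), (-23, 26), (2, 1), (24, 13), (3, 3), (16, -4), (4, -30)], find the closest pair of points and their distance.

Computing all pairwise distances among 8 points:

d((24, -27), (24, -28)) = 1.0 <-- minimum
d((24, -27), (-23, 26)) = 70.8378
d((24, -27), (2, 1)) = 35.609
d((24, -27), (24, 13)) = 40.0
d((24, -27), (3, 3)) = 36.6197
d((24, -27), (16, -4)) = 24.3516
d((24, -27), (4, -30)) = 20.2237
d((24, -28), (-23, 26)) = 71.5891
d((24, -28), (2, 1)) = 36.4005
d((24, -28), (24, 13)) = 41.0
d((24, -28), (3, 3)) = 37.4433
d((24, -28), (16, -4)) = 25.2982
d((24, -28), (4, -30)) = 20.0998
d((-23, 26), (2, 1)) = 35.3553
d((-23, 26), (24, 13)) = 48.7647
d((-23, 26), (3, 3)) = 34.7131
d((-23, 26), (16, -4)) = 49.2037
d((-23, 26), (4, -30)) = 62.1691
d((2, 1), (24, 13)) = 25.0599
d((2, 1), (3, 3)) = 2.2361
d((2, 1), (16, -4)) = 14.8661
d((2, 1), (4, -30)) = 31.0644
d((24, 13), (3, 3)) = 23.2594
d((24, 13), (16, -4)) = 18.7883
d((24, 13), (4, -30)) = 47.4236
d((3, 3), (16, -4)) = 14.7648
d((3, 3), (4, -30)) = 33.0151
d((16, -4), (4, -30)) = 28.6356

Closest pair: (24, -27) and (24, -28) with distance 1.0

The closest pair is (24, -27) and (24, -28) with Euclidean distance 1.0. For 8 points, brute-force pairwise comparison is shown above. For large n, the divide-and-conquer algorithm (sort by x, recurse on halves, check the dividing strip) achieves O(n log n).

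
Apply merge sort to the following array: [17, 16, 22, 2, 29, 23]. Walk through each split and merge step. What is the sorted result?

Merge sort trace:

Split: [17, 16, 22, 2, 29, 23] -> [17, 16, 22] and [2, 29, 23]
  Split: [17, 16, 22] -> [17] and [16, 22]
    Split: [16, 22] -> [16] and [22]
    Merge: [16] + [22] -> [16, 22]
  Merge: [17] + [16, 22] -> [16, 17, 22]
  Split: [2, 29, 23] -> [2] and [29, 23]
    Split: [29, 23] -> [29] and [23]
    Merge: [29] + [23] -> [23, 29]
  Merge: [2] + [23, 29] -> [2, 23, 29]
Merge: [16, 17, 22] + [2, 23, 29] -> [2, 16, 17, 22, 23, 29]

Final sorted array: [2, 16, 17, 22, 23, 29]

The merge sort proceeds by recursively splitting the array and merging sorted halves.
After all merges, the sorted array is [2, 16, 17, 22, 23, 29].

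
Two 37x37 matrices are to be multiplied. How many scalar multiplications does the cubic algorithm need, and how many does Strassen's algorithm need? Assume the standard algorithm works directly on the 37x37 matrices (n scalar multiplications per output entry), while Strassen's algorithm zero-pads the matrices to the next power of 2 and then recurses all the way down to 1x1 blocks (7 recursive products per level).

Matrix multiplication for 37x37 matrices:

Strassen's algorithm requires power-of-2 dimensions. Pad 37x37 to 64x64 (next power of 2).

Standard algorithm: 37^3 = 50653 multiplications
Strassen's algorithm: 7^(log2(64)) = 7^6 = 117649 multiplications
Difference: 50653 - 117649 = -66996 (Strassen uses MORE here due to padding overhead — for small or just-over-power-of-2 n, padding can outweigh the per-level savings)

Standard: 50653 multiplications (37^3). Strassen: 117649 multiplications (7^6, after padding to 64x64). Strassen reduces 8 recursive multiplications to 7 at each level.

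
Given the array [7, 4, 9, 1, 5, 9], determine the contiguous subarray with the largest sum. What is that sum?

Using Kadane's algorithm on [7, 4, 9, 1, 5, 9]:

Scanning through the array:
Position 1 (value 4): max_ending_here = 11, max_so_far = 11
Position 2 (value 9): max_ending_here = 20, max_so_far = 20
Position 3 (value 1): max_ending_here = 21, max_so_far = 21
Position 4 (value 5): max_ending_here = 26, max_so_far = 26
Position 5 (value 9): max_ending_here = 35, max_so_far = 35

Maximum subarray: [7, 4, 9, 1, 5, 9]
Maximum sum: 35

The maximum subarray is [7, 4, 9, 1, 5, 9] with sum 35. This subarray runs from index 0 to index 5.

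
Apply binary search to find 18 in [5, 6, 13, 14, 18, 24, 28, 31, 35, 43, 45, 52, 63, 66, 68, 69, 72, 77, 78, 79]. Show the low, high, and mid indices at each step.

Binary search for 18 in [5, 6, 13, 14, 18, 24, 28, 31, 35, 43, 45, 52, 63, 66, 68, 69, 72, 77, 78, 79]:

lo=0, hi=19, mid=9, arr[mid]=43 -> 43 > 18, search left half
lo=0, hi=8, mid=4, arr[mid]=18 -> Found target at index 4!

Binary search finds 18 at index 4 after 2 comparisons. The search repeatedly halves the search space by comparing with the middle element.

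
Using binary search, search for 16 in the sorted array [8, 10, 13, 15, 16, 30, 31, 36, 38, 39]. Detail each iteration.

Binary search for 16 in [8, 10, 13, 15, 16, 30, 31, 36, 38, 39]:

lo=0, hi=9, mid=4, arr[mid]=16 -> Found target at index 4!

Binary search finds 16 at index 4 after 1 comparisons. The search repeatedly halves the search space by comparing with the middle element.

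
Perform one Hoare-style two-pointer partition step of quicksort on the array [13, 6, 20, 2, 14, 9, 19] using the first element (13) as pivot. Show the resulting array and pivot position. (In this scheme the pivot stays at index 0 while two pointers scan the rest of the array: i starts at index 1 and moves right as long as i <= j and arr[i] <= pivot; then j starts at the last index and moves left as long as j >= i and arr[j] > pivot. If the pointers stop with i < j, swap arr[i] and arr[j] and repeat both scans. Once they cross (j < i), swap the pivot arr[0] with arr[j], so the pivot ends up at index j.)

Hoare-style two-pointer partition with pivot = 13:

Initial array: [13, 6, 20, 2, 14, 9, 19]

Pointers start at i = 1, j = 6.
i stops at index 2 (arr[2]=20 > 13), j stops at index 5 (arr[5]=9 <= 13): swap arr[2] and arr[5], array becomes [13, 6, 9, 2, 14, 20, 19]
i ends at 4, j ends at 3: the pointers have crossed (j < i), so scanning stops.

Swap pivot arr[0] with arr[3] to place pivot at position 3: [2, 6, 9, 13, 14, 20, 19]
Pivot position: 3

After partitioning with pivot 13, the array becomes [2, 6, 9, 13, 14, 20, 19]. The pivot is placed at index 3. All elements to the left of the pivot are <= 13, and all elements to the right are > 13.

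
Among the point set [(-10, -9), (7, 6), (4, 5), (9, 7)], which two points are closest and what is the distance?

Computing all pairwise distances among 4 points:

d((-10, -9), (7, 6)) = 22.6716
d((-10, -9), (4, 5)) = 19.799
d((-10, -9), (9, 7)) = 24.8395
d((7, 6), (4, 5)) = 3.1623
d((7, 6), (9, 7)) = 2.2361 <-- minimum
d((4, 5), (9, 7)) = 5.3852

Closest pair: (7, 6) and (9, 7) with distance 2.2361

The closest pair is (7, 6) and (9, 7) with Euclidean distance 2.2361. For 4 points, brute-force pairwise comparison is shown above. For large n, the divide-and-conquer algorithm (sort by x, recurse on halves, check the dividing strip) achieves O(n log n).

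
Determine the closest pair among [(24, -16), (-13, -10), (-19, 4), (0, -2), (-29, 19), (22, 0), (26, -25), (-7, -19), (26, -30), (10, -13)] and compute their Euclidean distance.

Computing all pairwise distances among 10 points:

d((24, -16), (-13, -10)) = 37.4833
d((24, -16), (-19, 4)) = 47.4236
d((24, -16), (0, -2)) = 27.7849
d((24, -16), (-29, 19)) = 63.5138
d((24, -16), (22, 0)) = 16.1245
d((24, -16), (26, -25)) = 9.2195
d((24, -16), (-7, -19)) = 31.1448
d((24, -16), (26, -30)) = 14.1421
d((24, -16), (10, -13)) = 14.3178
d((-13, -10), (-19, 4)) = 15.2315
d((-13, -10), (0, -2)) = 15.2643
d((-13, -10), (-29, 19)) = 33.121
d((-13, -10), (22, 0)) = 36.4005
d((-13, -10), (26, -25)) = 41.7852
d((-13, -10), (-7, -19)) = 10.8167
d((-13, -10), (26, -30)) = 43.8292
d((-13, -10), (10, -13)) = 23.1948
d((-19, 4), (0, -2)) = 19.9249
d((-19, 4), (-29, 19)) = 18.0278
d((-19, 4), (22, 0)) = 41.1947
d((-19, 4), (26, -25)) = 53.535
d((-19, 4), (-7, -19)) = 25.9422
d((-19, 4), (26, -30)) = 56.4004
d((-19, 4), (10, -13)) = 33.6155
d((0, -2), (-29, 19)) = 35.805
d((0, -2), (22, 0)) = 22.0907
d((0, -2), (26, -25)) = 34.7131
d((0, -2), (-7, -19)) = 18.3848
d((0, -2), (26, -30)) = 38.2099
d((0, -2), (10, -13)) = 14.8661
d((-29, 19), (22, 0)) = 54.4243
d((-29, 19), (26, -25)) = 70.4344
d((-29, 19), (-7, -19)) = 43.909
d((-29, 19), (26, -30)) = 73.6614
d((-29, 19), (10, -13)) = 50.448
d((22, 0), (26, -25)) = 25.318
d((22, 0), (-7, -19)) = 34.6699
d((22, 0), (26, -30)) = 30.2655
d((22, 0), (10, -13)) = 17.6918
d((26, -25), (-7, -19)) = 33.541
d((26, -25), (26, -30)) = 5.0 <-- minimum
d((26, -25), (10, -13)) = 20.0
d((-7, -19), (26, -30)) = 34.7851
d((-7, -19), (10, -13)) = 18.0278
d((26, -30), (10, -13)) = 23.3452

Closest pair: (26, -25) and (26, -30) with distance 5.0

The closest pair is (26, -25) and (26, -30) with Euclidean distance 5.0. For 10 points, brute-force pairwise comparison is shown above. For large n, the divide-and-conquer algorithm (sort by x, recurse on halves, check the dividing strip) achieves O(n log n).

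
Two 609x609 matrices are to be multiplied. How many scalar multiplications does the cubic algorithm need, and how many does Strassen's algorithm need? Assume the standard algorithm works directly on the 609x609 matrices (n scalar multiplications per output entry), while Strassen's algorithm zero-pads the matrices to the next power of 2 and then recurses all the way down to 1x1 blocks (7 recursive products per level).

Matrix multiplication for 609x609 matrices:

Strassen's algorithm requires power-of-2 dimensions. Pad 609x609 to 1024x1024 (next power of 2).

Standard algorithm: 609^3 = 225866529 multiplications
Strassen's algorithm: 7^(log2(1024)) = 7^10 = 282475249 multiplications
Difference: 225866529 - 282475249 = -56608720 (Strassen uses MORE here due to padding overhead — for small or just-over-power-of-2 n, padding can outweigh the per-level savings)

Standard: 225866529 multiplications (609^3). Strassen: 282475249 multiplications (7^10, after padding to 1024x1024). Strassen reduces 8 recursive multiplications to 7 at each level.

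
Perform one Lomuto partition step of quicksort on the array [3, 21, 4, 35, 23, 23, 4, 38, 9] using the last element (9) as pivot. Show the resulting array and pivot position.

Lomuto partition with pivot = 9:

Initial array: [3, 21, 4, 35, 23, 23, 4, 38, 9]

arr[0]=3 <= 9: swap with position 0, array becomes [3, 21, 4, 35, 23, 23, 4, 38, 9]
arr[1]=21 > 9: no swap
arr[2]=4 <= 9: swap with position 1, array becomes [3, 4, 21, 35, 23, 23, 4, 38, 9]
arr[3]=35 > 9: no swap
arr[4]=23 > 9: no swap
arr[5]=23 > 9: no swap
arr[6]=4 <= 9: swap with position 2, array becomes [3, 4, 4, 35, 23, 23, 21, 38, 9]
arr[7]=38 > 9: no swap

Place pivot at position 3: [3, 4, 4, 9, 23, 23, 21, 38, 35]
Pivot position: 3

After partitioning with pivot 9, the array becomes [3, 4, 4, 9, 23, 23, 21, 38, 35]. The pivot is placed at index 3. All elements to the left of the pivot are <= 9, and all elements to the right are > 9.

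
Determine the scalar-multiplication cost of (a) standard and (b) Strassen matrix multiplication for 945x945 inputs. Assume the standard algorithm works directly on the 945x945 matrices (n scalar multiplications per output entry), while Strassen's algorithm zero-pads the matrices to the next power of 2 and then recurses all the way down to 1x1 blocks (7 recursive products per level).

Matrix multiplication for 945x945 matrices:

Strassen's algorithm requires power-of-2 dimensions. Pad 945x945 to 1024x1024 (next power of 2).

Standard algorithm: 945^3 = 843908625 multiplications
Strassen's algorithm: 7^(log2(1024)) = 7^10 = 282475249 multiplications
Savings: 843908625 - 282475249 = 561433376 multiplications

Standard: 843908625 multiplications (945^3). Strassen: 282475249 multiplications (7^10, after padding to 1024x1024). Strassen reduces 8 recursive multiplications to 7 at each level.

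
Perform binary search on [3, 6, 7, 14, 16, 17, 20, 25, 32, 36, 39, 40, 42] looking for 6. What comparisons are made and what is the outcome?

Binary search for 6 in [3, 6, 7, 14, 16, 17, 20, 25, 32, 36, 39, 40, 42]:

lo=0, hi=12, mid=6, arr[mid]=20 -> 20 > 6, search left half
lo=0, hi=5, mid=2, arr[mid]=7 -> 7 > 6, search left half
lo=0, hi=1, mid=0, arr[mid]=3 -> 3 < 6, search right half
lo=1, hi=1, mid=1, arr[mid]=6 -> Found target at index 1!

Binary search finds 6 at index 1 after 4 comparisons. The search repeatedly halves the search space by comparing with the middle element.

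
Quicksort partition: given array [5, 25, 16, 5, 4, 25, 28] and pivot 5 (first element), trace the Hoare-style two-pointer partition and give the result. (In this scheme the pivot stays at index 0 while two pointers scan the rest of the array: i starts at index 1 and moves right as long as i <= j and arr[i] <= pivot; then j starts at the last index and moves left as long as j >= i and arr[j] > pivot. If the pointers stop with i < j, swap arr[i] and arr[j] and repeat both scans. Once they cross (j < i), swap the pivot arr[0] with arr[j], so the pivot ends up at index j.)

Hoare-style two-pointer partition with pivot = 5:

Initial array: [5, 25, 16, 5, 4, 25, 28]

Pointers start at i = 1, j = 6.
i stops at index 1 (arr[1]=25 > 5), j stops at index 4 (arr[4]=4 <= 5): swap arr[1] and arr[4], array becomes [5, 4, 16, 5, 25, 25, 28]
i stops at index 2 (arr[2]=16 > 5), j stops at index 3 (arr[3]=5 <= 5): swap arr[2] and arr[3], array becomes [5, 4, 5, 16, 25, 25, 28]
i ends at 3, j ends at 2: the pointers have crossed (j < i), so scanning stops.

Swap pivot arr[0] with arr[2] to place pivot at position 2: [5, 4, 5, 16, 25, 25, 28]
Pivot position: 2

After partitioning with pivot 5, the array becomes [5, 4, 5, 16, 25, 25, 28]. The pivot is placed at index 2. All elements to the left of the pivot are <= 5, and all elements to the right are > 5.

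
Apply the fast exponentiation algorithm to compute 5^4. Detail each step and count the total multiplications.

Computing 5^4 by squaring (build up from 5^1; each line after the first costs one multiplication):

5^1 = 5
5^2 = (5^1)^2 = 5^2 = 25
5^4 = (5^2)^2 = 25^2 = 625

Result: 625
Multiplications needed: 2 (2 lines after 5^1)

5^4 = 625. Using exponentiation by squaring, this requires 2 multiplications. The key idea: if the exponent is even, square the half-power; if odd, multiply by the base once.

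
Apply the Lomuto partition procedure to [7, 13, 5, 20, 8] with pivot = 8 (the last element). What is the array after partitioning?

Lomuto partition with pivot = 8:

Initial array: [7, 13, 5, 20, 8]

arr[0]=7 <= 8: swap with position 0, array becomes [7, 13, 5, 20, 8]
arr[1]=13 > 8: no swap
arr[2]=5 <= 8: swap with position 1, array becomes [7, 5, 13, 20, 8]
arr[3]=20 > 8: no swap

Place pivot at position 2: [7, 5, 8, 20, 13]
Pivot position: 2

After partitioning with pivot 8, the array becomes [7, 5, 8, 20, 13]. The pivot is placed at index 2. All elements to the left of the pivot are <= 8, and all elements to the right are > 8.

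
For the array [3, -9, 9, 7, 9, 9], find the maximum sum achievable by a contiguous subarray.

Using Kadane's algorithm on [3, -9, 9, 7, 9, 9]:

Scanning through the array:
Position 1 (value -9): max_ending_here = -6, max_so_far = 3
Position 2 (value 9): max_ending_here = 9, max_so_far = 9
Position 3 (value 7): max_ending_here = 16, max_so_far = 16
Position 4 (value 9): max_ending_here = 25, max_so_far = 25
Position 5 (value 9): max_ending_here = 34, max_so_far = 34

Maximum subarray: [9, 7, 9, 9]
Maximum sum: 34

The maximum subarray is [9, 7, 9, 9] with sum 34. This subarray runs from index 2 to index 5.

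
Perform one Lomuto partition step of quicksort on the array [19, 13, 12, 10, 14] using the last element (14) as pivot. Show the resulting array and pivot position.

Lomuto partition with pivot = 14:

Initial array: [19, 13, 12, 10, 14]

arr[0]=19 > 14: no swap
arr[1]=13 <= 14: swap with position 0, array becomes [13, 19, 12, 10, 14]
arr[2]=12 <= 14: swap with position 1, array becomes [13, 12, 19, 10, 14]
arr[3]=10 <= 14: swap with position 2, array becomes [13, 12, 10, 19, 14]

Place pivot at position 3: [13, 12, 10, 14, 19]
Pivot position: 3

After partitioning with pivot 14, the array becomes [13, 12, 10, 14, 19]. The pivot is placed at index 3. All elements to the left of the pivot are <= 14, and all elements to the right are > 14.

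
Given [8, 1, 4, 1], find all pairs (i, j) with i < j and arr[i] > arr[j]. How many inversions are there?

Finding inversions in [8, 1, 4, 1]:

(0, 1): arr[0]=8 > arr[1]=1
(0, 2): arr[0]=8 > arr[2]=4
(0, 3): arr[0]=8 > arr[3]=1
(2, 3): arr[2]=4 > arr[3]=1

Total inversions: 4

The array has 4 inversion(s): (0,1), (0,2), (0,3), (2,3). Each pair (i,j) satisfies i < j and arr[i] > arr[j].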